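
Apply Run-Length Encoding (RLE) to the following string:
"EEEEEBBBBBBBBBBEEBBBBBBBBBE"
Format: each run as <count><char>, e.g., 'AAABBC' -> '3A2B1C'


Scanning runs left to right:
  i=0: run of 'E' x 5 -> '5E'
  i=5: run of 'B' x 10 -> '10B'
  i=15: run of 'E' x 2 -> '2E'
  i=17: run of 'B' x 9 -> '9B'
  i=26: run of 'E' x 1 -> '1E'

RLE = 5E10B2E9B1E


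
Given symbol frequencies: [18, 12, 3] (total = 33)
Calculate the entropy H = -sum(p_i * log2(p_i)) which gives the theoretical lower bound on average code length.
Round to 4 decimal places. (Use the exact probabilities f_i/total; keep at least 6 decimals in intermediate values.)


Per-symbol terms -p_i * log2(p_i) with p_i = f_i/33:
  p = 18/33 = 0.545455: log2(p) = -0.874469, -p*log2(p) = 0.476983
  p = 12/33 = 0.363636: log2(p) = -1.459432, -p*log2(p) = 0.530702
  p = 3/33 = 0.090909: log2(p) = -3.459432, -p*log2(p) = 0.314494
H = 0.476983 + 0.530702 + 0.314494 = 1.322179

H = 1.3222 bits/symbol


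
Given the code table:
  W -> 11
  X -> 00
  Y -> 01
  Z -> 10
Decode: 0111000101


Decoding:
01 -> Y
11 -> W
00 -> X
01 -> Y
01 -> Y


Result: YWXYY


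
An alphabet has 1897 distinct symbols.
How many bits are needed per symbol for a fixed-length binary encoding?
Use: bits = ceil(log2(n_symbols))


log2(1897) = 10.8895
Bracket: 2^10 = 1024 < 1897 <= 2^11 = 2048
So ceil(log2(1897)) = 11

bits = ceil(log2(1897)) = ceil(10.8895) = 11 bits


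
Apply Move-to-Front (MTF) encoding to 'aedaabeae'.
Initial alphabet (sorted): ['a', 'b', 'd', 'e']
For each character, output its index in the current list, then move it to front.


MTF encoding:
'a': index 0 in ['a', 'b', 'd', 'e'] -> ['a', 'b', 'd', 'e']
'e': index 3 in ['a', 'b', 'd', 'e'] -> ['e', 'a', 'b', 'd']
'd': index 3 in ['e', 'a', 'b', 'd'] -> ['d', 'e', 'a', 'b']
'a': index 2 in ['d', 'e', 'a', 'b'] -> ['a', 'd', 'e', 'b']
'a': index 0 in ['a', 'd', 'e', 'b'] -> ['a', 'd', 'e', 'b']
'b': index 3 in ['a', 'd', 'e', 'b'] -> ['b', 'a', 'd', 'e']
'e': index 3 in ['b', 'a', 'd', 'e'] -> ['e', 'b', 'a', 'd']
'a': index 2 in ['e', 'b', 'a', 'd'] -> ['a', 'e', 'b', 'd']
'e': index 1 in ['a', 'e', 'b', 'd'] -> ['e', 'a', 'b', 'd']


Output: [0, 3, 3, 2, 0, 3, 3, 2, 1]


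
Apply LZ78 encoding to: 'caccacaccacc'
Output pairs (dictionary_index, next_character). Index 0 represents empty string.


LZ78 encoding steps:
Dictionary: {0: ''}
Step 1: w='' (idx 0), next='c' -> output (0, 'c'), add 'c' as idx 1
Step 2: w='' (idx 0), next='a' -> output (0, 'a'), add 'a' as idx 2
Step 3: w='c' (idx 1), next='c' -> output (1, 'c'), add 'cc' as idx 3
Step 4: w='a' (idx 2), next='c' -> output (2, 'c'), add 'ac' as idx 4
Step 5: w='ac' (idx 4), next='c' -> output (4, 'c'), add 'acc' as idx 5
Step 6: w='acc' (idx 5), end of input -> output (5, '')


Encoded: [(0, 'c'), (0, 'a'), (1, 'c'), (2, 'c'), (4, 'c'), (5, '')]


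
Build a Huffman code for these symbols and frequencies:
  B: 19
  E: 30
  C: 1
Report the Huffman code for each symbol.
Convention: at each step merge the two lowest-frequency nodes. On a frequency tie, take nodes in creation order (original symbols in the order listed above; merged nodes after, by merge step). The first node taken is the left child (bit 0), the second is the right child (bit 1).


Huffman tree construction:
Step 1: Merge C(1) + B(19) = 20
Step 2: Merge (C+B)(20) + E(30) = 50
Read each symbol's code off the tree from the root (left child = 0, right child = 1).

Codes:
  B: 01 (length 2)
  E: 1 (length 1)
  C: 00 (length 2)
Average code length: 70/50 = 1.4000 bits/symbol


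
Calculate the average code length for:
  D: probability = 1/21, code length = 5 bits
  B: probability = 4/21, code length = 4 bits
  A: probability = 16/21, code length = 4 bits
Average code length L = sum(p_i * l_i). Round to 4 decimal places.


Weighted contributions p_i * l_i:
  D: (1/21) * 5 = 5/21
  B: (4/21) * 4 = 16/21
  A: (16/21) * 4 = 64/21
Sum = (5 + 16 + 64)/21 = 85/21

L = 85/21 = 4.0476 bits/symbol


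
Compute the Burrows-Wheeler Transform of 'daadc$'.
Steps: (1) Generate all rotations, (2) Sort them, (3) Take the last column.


Rotations (sorted):
  0: $daadc -> last char: c
  1: aadc$d -> last char: d
  2: adc$da -> last char: a
  3: c$daad -> last char: d
  4: daadc$ -> last char: $
  5: dc$daa -> last char: a


BWT = cdad$a


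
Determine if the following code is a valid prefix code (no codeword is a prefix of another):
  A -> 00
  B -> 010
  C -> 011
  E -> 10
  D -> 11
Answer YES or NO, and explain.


Checking each pair (does one codeword prefix another?):
  A='00' vs B='010': no prefix
  A='00' vs C='011': no prefix
  A='00' vs E='10': no prefix
  A='00' vs D='11': no prefix
  B='010' vs A='00': no prefix
  B='010' vs C='011': no prefix
  B='010' vs E='10': no prefix
  B='010' vs D='11': no prefix
  C='011' vs A='00': no prefix
  C='011' vs B='010': no prefix
  C='011' vs E='10': no prefix
  C='011' vs D='11': no prefix
  E='10' vs A='00': no prefix
  E='10' vs B='010': no prefix
  E='10' vs C='011': no prefix
  E='10' vs D='11': no prefix
  D='11' vs A='00': no prefix
  D='11' vs B='010': no prefix
  D='11' vs C='011': no prefix
  D='11' vs E='10': no prefix
No violation found over all pairs.

YES -- this is a valid prefix code. No codeword is a prefix of any other codeword.


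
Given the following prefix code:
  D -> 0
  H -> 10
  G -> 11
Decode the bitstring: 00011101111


Decoding step by step:
Bits 0 -> D
Bits 0 -> D
Bits 0 -> D
Bits 11 -> G
Bits 10 -> H
Bits 11 -> G
Bits 11 -> G


Decoded message: DDDGHGG


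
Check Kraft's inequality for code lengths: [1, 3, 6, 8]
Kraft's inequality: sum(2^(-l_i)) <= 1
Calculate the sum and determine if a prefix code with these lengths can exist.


Sum = 2^(-1) + 2^(-3) + 2^(-6) + 2^(-8)
    = 0.5 + 0.125 + 0.015625 + 0.00390625
    = 165/256 = 0.64453125
Since 0.64453125 <= 1, Kraft's inequality IS satisfied.
A prefix code with these lengths CAN exist.

Kraft sum = 0.64453125. Satisfied.


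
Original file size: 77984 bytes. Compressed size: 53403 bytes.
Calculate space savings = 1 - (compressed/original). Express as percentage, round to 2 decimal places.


ratio = compressed/original = 53403/77984 = 0.684794
savings = 1 - ratio = 1 - 0.684794 = 0.315206
as a percentage: 0.315206 * 100 = 31.52%

Space savings = 1 - 53403/77984 = 31.52%


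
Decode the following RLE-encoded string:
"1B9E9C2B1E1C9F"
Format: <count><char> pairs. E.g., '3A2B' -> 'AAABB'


Expanding each <count><char> pair:
  1B -> 'B'
  9E -> 'EEEEEEEEE'
  9C -> 'CCCCCCCCC'
  2B -> 'BB'
  1E -> 'E'
  1C -> 'C'
  9F -> 'FFFFFFFFF'

Decoded = BEEEEEEEEECCCCCCCCCBBECFFFFFFFFF


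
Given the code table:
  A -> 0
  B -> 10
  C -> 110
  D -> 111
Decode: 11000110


Decoding:
110 -> C
0 -> A
0 -> A
110 -> C


Result: CAAC


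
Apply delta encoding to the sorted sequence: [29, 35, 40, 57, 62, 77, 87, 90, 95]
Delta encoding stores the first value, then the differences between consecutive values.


First value: 29
Deltas:
  35 - 29 = 6
  40 - 35 = 5
  57 - 40 = 17
  62 - 57 = 5
  77 - 62 = 15
  87 - 77 = 10
  90 - 87 = 3
  95 - 90 = 5


Delta encoded: [29, 6, 5, 17, 5, 15, 10, 3, 5]


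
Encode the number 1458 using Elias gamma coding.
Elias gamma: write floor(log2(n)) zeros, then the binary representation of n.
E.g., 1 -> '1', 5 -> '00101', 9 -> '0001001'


num_bits = floor(log2(1458)) + 1 = 11
leading_zeros = num_bits - 1 = 10
binary(1458) = 10110110010

Elias gamma(1458) = '0000000000' + '10110110010' = 000000000010110110010 (21 bits)


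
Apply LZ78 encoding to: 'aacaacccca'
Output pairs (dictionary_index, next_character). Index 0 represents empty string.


LZ78 encoding steps:
Dictionary: {0: ''}
Step 1: w='' (idx 0), next='a' -> output (0, 'a'), add 'a' as idx 1
Step 2: w='a' (idx 1), next='c' -> output (1, 'c'), add 'ac' as idx 2
Step 3: w='a' (idx 1), next='a' -> output (1, 'a'), add 'aa' as idx 3
Step 4: w='' (idx 0), next='c' -> output (0, 'c'), add 'c' as idx 4
Step 5: w='c' (idx 4), next='c' -> output (4, 'c'), add 'cc' as idx 5
Step 6: w='c' (idx 4), next='a' -> output (4, 'a'), add 'ca' as idx 6


Encoded: [(0, 'a'), (1, 'c'), (1, 'a'), (0, 'c'), (4, 'c'), (4, 'a')]


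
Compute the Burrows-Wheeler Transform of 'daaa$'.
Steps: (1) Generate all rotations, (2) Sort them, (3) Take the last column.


Rotations (sorted):
  0: $daaa -> last char: a
  1: a$daa -> last char: a
  2: aa$da -> last char: a
  3: aaa$d -> last char: d
  4: daaa$ -> last char: $


BWT = aaad$


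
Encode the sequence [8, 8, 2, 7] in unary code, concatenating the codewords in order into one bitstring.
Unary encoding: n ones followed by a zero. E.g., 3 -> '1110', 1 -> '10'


Encode each number as n ones followed by a terminating 0:
  8 -> 111111110 (9 bits)
  8 -> 111111110 (9 bits)
  2 -> 110 (3 bits)
  7 -> 11111110 (8 bits)
Total length = 9 + 9 + 3 + 8 = 29 bits.

Unary([8, 8, 2, 7]) = 11111111011111111011011111110 (29 bits)


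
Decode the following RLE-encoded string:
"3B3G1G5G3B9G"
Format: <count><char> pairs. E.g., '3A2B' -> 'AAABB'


Expanding each <count><char> pair:
  3B -> 'BBB'
  3G -> 'GGG'
  1G -> 'G'
  5G -> 'GGGGG'
  3B -> 'BBB'
  9G -> 'GGGGGGGGG'

Decoded = BBBGGGGGGGGGBBBGGGGGGGGG


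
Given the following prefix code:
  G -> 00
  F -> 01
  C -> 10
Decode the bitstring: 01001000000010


Decoding step by step:
Bits 01 -> F
Bits 00 -> G
Bits 10 -> C
Bits 00 -> G
Bits 00 -> G
Bits 00 -> G
Bits 10 -> C


Decoded message: FGCGGGC


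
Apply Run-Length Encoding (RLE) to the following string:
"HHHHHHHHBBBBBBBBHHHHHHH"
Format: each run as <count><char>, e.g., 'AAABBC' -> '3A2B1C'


Scanning runs left to right:
  i=0: run of 'H' x 8 -> '8H'
  i=8: run of 'B' x 8 -> '8B'
  i=16: run of 'H' x 7 -> '7H'

RLE = 8H8B7H


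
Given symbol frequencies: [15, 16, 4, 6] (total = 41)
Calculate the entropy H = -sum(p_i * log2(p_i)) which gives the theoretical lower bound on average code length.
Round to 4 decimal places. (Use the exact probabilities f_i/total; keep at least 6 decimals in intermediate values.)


Per-symbol terms -p_i * log2(p_i) with p_i = f_i/41:
  p = 15/41 = 0.365854: log2(p) = -1.450661, -p*log2(p) = 0.530730
  p = 16/41 = 0.390244: log2(p) = -1.357552, -p*log2(p) = 0.529776
  p = 4/41 = 0.097561: log2(p) = -3.357552, -p*log2(p) = 0.327566
  p = 6/41 = 0.146341: log2(p) = -2.772590, -p*log2(p) = 0.405745
H = 0.530730 + 0.529776 + 0.327566 + 0.405745 = 1.793817

H = 1.7938 bits/symbol


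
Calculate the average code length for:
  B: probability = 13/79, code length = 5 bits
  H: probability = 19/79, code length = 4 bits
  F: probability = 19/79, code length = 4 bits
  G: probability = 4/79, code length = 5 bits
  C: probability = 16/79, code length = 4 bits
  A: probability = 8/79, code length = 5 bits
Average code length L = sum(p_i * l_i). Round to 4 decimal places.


Weighted contributions p_i * l_i:
  B: (13/79) * 5 = 65/79
  H: (19/79) * 4 = 76/79
  F: (19/79) * 4 = 76/79
  G: (4/79) * 5 = 20/79
  C: (16/79) * 4 = 64/79
  A: (8/79) * 5 = 40/79
Sum = (65 + 76 + 76 + 20 + 64 + 40)/79 = 341/79

L = 341/79 = 4.3165 bits/symbol


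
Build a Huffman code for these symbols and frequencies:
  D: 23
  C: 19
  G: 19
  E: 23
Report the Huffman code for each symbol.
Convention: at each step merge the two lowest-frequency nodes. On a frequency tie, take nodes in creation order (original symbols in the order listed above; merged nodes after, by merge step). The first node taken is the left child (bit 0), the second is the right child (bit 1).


Huffman tree construction:
Step 1: Merge C(19) + G(19) = 38
Step 2: Merge D(23) + E(23) = 46
Step 3: Merge (C+G)(38) + (D+E)(46) = 84
Read each symbol's code off the tree from the root (left child = 0, right child = 1).

Codes:
  D: 10 (length 2)
  C: 00 (length 2)
  G: 01 (length 2)
  E: 11 (length 2)
Average code length: 168/84 = 2.0000 bits/symbol


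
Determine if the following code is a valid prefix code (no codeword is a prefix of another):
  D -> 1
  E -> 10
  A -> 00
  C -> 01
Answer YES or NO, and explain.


Checking each pair (does one codeword prefix another?):
  D='1' vs E='10': prefix -- VIOLATION

NO -- this is NOT a valid prefix code. D (1) is a prefix of E (10).


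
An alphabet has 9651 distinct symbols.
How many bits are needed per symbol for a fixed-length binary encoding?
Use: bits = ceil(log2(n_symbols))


log2(9651) = 13.2365
Bracket: 2^13 = 8192 < 9651 <= 2^14 = 16384
So ceil(log2(9651)) = 14

bits = ceil(log2(9651)) = ceil(13.2365) = 14 bits


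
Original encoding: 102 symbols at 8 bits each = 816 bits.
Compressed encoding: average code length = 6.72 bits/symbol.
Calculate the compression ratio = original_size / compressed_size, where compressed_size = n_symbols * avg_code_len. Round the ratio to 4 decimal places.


original_size = n_symbols * orig_bits = 102 * 8 = 816 bits
compressed_size = n_symbols * avg_code_len = 102 * 6.72 = 685.44 bits
ratio = original_size / compressed_size = 816 / 685.44 = 1.1905

Compression ratio = 1.1905


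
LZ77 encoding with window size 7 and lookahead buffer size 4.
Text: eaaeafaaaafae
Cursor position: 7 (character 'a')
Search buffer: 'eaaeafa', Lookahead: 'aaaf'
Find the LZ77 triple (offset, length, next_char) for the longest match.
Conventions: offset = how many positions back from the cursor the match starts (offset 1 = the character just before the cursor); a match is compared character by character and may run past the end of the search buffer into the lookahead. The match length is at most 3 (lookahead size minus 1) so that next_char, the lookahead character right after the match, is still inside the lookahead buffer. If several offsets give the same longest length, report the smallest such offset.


Try each offset into the search buffer:
  offset=1 (pos 6, char 'a'): match length 3
  offset=2 (pos 5, char 'f'): match length 0
  offset=3 (pos 4, char 'a'): match length 1
  offset=4 (pos 3, char 'e'): match length 0
  offset=5 (pos 2, char 'a'): match length 1
  offset=6 (pos 1, char 'a'): match length 2
  offset=7 (pos 0, char 'e'): match length 0
Longest match has length 3 at offset 1.
next_char = character at position 7 + 3 = 10 -> 'f'

Best match: offset=1, length=3 (matching 'aaa' starting at position 6)
LZ77 triple: (1, 3, 'f')


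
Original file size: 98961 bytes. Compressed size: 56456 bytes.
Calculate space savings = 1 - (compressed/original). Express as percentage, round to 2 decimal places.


ratio = compressed/original = 56456/98961 = 0.570487
savings = 1 - ratio = 1 - 0.570487 = 0.429513
as a percentage: 0.429513 * 100 = 42.95%

Space savings = 1 - 56456/98961 = 42.95%


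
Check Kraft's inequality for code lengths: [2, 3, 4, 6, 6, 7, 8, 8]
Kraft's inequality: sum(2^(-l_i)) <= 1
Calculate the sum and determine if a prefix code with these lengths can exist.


Sum = 2^(-2) + 2^(-3) + 2^(-4) + 2^(-6) + 2^(-6) + 2^(-7) + 2^(-8) + 2^(-8)
    = 0.25 + 0.125 + 0.0625 + 0.015625 + 0.015625 + 0.0078125 + 0.00390625 + 0.00390625
    = 124/256 = 0.484375
Since 0.484375 <= 1, Kraft's inequality IS satisfied.
A prefix code with these lengths CAN exist.

Kraft sum = 0.484375. Satisfied.


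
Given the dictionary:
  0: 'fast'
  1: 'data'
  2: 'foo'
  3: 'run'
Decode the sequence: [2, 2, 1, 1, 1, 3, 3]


Look up each index in the dictionary:
  2 -> 'foo'
  2 -> 'foo'
  1 -> 'data'
  1 -> 'data'
  1 -> 'data'
  3 -> 'run'
  3 -> 'run'

Decoded: "foo foo data data data run run"


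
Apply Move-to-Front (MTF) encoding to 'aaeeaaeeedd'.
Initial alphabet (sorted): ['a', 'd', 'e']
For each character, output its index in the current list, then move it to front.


MTF encoding:
'a': index 0 in ['a', 'd', 'e'] -> ['a', 'd', 'e']
'a': index 0 in ['a', 'd', 'e'] -> ['a', 'd', 'e']
'e': index 2 in ['a', 'd', 'e'] -> ['e', 'a', 'd']
'e': index 0 in ['e', 'a', 'd'] -> ['e', 'a', 'd']
'a': index 1 in ['e', 'a', 'd'] -> ['a', 'e', 'd']
'a': index 0 in ['a', 'e', 'd'] -> ['a', 'e', 'd']
'e': index 1 in ['a', 'e', 'd'] -> ['e', 'a', 'd']
'e': index 0 in ['e', 'a', 'd'] -> ['e', 'a', 'd']
'e': index 0 in ['e', 'a', 'd'] -> ['e', 'a', 'd']
'd': index 2 in ['e', 'a', 'd'] -> ['d', 'e', 'a']
'd': index 0 in ['d', 'e', 'a'] -> ['d', 'e', 'a']


Output: [0, 0, 2, 0, 1, 0, 1, 0, 0, 2, 0]


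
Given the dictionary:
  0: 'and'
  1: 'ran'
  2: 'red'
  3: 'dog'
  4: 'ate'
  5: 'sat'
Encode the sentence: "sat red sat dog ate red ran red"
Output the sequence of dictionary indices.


Look up each word in the dictionary:
  'sat' -> 5
  'red' -> 2
  'sat' -> 5
  'dog' -> 3
  'ate' -> 4
  'red' -> 2
  'ran' -> 1
  'red' -> 2

Encoded: [5, 2, 5, 3, 4, 2, 1, 2]


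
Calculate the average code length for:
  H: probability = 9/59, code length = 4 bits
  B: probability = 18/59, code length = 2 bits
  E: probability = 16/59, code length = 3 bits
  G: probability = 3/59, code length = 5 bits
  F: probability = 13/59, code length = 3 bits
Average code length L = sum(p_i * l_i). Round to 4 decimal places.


Weighted contributions p_i * l_i:
  H: (9/59) * 4 = 36/59
  B: (18/59) * 2 = 36/59
  E: (16/59) * 3 = 48/59
  G: (3/59) * 5 = 15/59
  F: (13/59) * 3 = 39/59
Sum = (36 + 36 + 48 + 15 + 39)/59 = 174/59

L = 174/59 = 2.9492 bits/symbol


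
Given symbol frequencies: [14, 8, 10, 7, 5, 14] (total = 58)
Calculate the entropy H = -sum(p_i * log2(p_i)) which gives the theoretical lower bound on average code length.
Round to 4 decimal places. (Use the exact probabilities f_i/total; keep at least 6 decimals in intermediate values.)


Per-symbol terms -p_i * log2(p_i) with p_i = f_i/58:
  p = 14/58 = 0.241379: log2(p) = -2.050626, -p*log2(p) = 0.494979
  p = 8/58 = 0.137931: log2(p) = -2.857981, -p*log2(p) = 0.394204
  p = 10/58 = 0.172414: log2(p) = -2.536053, -p*log2(p) = 0.437251
  p = 7/58 = 0.120690: log2(p) = -3.050626, -p*log2(p) = 0.368179
  p = 5/58 = 0.086207: log2(p) = -3.536053, -p*log2(p) = 0.304832
  p = 14/58 = 0.241379: log2(p) = -2.050626, -p*log2(p) = 0.494979
H = 0.494979 + 0.394204 + 0.437251 + 0.368179 + 0.304832 + 0.494979 = 2.494424

H = 2.4944 bits/symbol


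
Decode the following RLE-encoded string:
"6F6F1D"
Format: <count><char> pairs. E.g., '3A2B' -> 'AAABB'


Expanding each <count><char> pair:
  6F -> 'FFFFFF'
  6F -> 'FFFFFF'
  1D -> 'D'

Decoded = FFFFFFFFFFFFD


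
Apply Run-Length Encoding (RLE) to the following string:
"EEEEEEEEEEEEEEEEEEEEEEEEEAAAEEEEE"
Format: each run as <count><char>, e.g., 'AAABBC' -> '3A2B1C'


Scanning runs left to right:
  i=0: run of 'E' x 25 -> '25E'
  i=25: run of 'A' x 3 -> '3A'
  i=28: run of 'E' x 5 -> '5E'

RLE = 25E3A5E


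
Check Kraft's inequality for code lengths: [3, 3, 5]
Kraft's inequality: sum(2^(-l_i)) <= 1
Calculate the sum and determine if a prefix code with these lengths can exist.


Sum = 2^(-3) + 2^(-3) + 2^(-5)
    = 0.125 + 0.125 + 0.03125
    = 9/32 = 0.28125
Since 0.28125 <= 1, Kraft's inequality IS satisfied.
A prefix code with these lengths CAN exist.

Kraft sum = 0.28125. Satisfied.


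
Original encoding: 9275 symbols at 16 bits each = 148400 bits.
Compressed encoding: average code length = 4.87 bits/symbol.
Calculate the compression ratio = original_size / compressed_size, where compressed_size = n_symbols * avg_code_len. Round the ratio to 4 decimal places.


original_size = n_symbols * orig_bits = 9275 * 16 = 148400 bits
compressed_size = n_symbols * avg_code_len = 9275 * 4.87 = 45169.25 bits
ratio = original_size / compressed_size = 148400 / 45169.25 = 3.2854

Compression ratio = 3.2854


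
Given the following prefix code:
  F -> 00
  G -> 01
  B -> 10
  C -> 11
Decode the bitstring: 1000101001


Decoding step by step:
Bits 10 -> B
Bits 00 -> F
Bits 10 -> B
Bits 10 -> B
Bits 01 -> G


Decoded message: BFBBG


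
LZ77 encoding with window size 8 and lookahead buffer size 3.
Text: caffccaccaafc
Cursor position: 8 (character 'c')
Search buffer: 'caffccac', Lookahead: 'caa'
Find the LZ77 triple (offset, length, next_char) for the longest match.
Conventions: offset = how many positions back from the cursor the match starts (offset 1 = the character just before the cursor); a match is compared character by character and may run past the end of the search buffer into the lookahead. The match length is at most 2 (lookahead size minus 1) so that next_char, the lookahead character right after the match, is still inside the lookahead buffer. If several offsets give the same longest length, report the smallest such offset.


Try each offset into the search buffer:
  offset=1 (pos 7, char 'c'): match length 1
  offset=2 (pos 6, char 'a'): match length 0
  offset=3 (pos 5, char 'c'): match length 2
  offset=4 (pos 4, char 'c'): match length 1
  offset=5 (pos 3, char 'f'): match length 0
  offset=6 (pos 2, char 'f'): match length 0
  offset=7 (pos 1, char 'a'): match length 0
  offset=8 (pos 0, char 'c'): match length 2
Longest match has length 2, found at offsets 3, 8; take the smallest, offset 3.
next_char = character at position 8 + 2 = 10 -> 'a'

Best match: offset=3, length=2 (matching 'ca' starting at position 5)
LZ77 triple: (3, 2, 'a')


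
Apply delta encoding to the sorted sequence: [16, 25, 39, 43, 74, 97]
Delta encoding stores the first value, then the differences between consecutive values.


First value: 16
Deltas:
  25 - 16 = 9
  39 - 25 = 14
  43 - 39 = 4
  74 - 43 = 31
  97 - 74 = 23


Delta encoded: [16, 9, 14, 4, 31, 23]


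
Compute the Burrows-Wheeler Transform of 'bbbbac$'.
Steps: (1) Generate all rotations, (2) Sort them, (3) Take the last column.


Rotations (sorted):
  0: $bbbbac -> last char: c
  1: ac$bbbb -> last char: b
  2: bac$bbb -> last char: b
  3: bbac$bb -> last char: b
  4: bbbac$b -> last char: b
  5: bbbbac$ -> last char: $
  6: c$bbbba -> last char: a


BWT = cbbbb$a


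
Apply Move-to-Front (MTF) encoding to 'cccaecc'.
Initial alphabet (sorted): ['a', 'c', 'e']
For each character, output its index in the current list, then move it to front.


MTF encoding:
'c': index 1 in ['a', 'c', 'e'] -> ['c', 'a', 'e']
'c': index 0 in ['c', 'a', 'e'] -> ['c', 'a', 'e']
'c': index 0 in ['c', 'a', 'e'] -> ['c', 'a', 'e']
'a': index 1 in ['c', 'a', 'e'] -> ['a', 'c', 'e']
'e': index 2 in ['a', 'c', 'e'] -> ['e', 'a', 'c']
'c': index 2 in ['e', 'a', 'c'] -> ['c', 'e', 'a']
'c': index 0 in ['c', 'e', 'a'] -> ['c', 'e', 'a']


Output: [1, 0, 0, 1, 2, 2, 0]


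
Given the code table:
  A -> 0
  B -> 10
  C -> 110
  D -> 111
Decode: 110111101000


Decoding:
110 -> C
111 -> D
10 -> B
10 -> B
0 -> A
0 -> A


Result: CDBBAA


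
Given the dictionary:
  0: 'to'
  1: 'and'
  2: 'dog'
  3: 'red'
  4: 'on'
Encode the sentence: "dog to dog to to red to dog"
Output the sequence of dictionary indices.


Look up each word in the dictionary:
  'dog' -> 2
  'to' -> 0
  'dog' -> 2
  'to' -> 0
  'to' -> 0
  'red' -> 3
  'to' -> 0
  'dog' -> 2

Encoded: [2, 0, 2, 0, 0, 3, 0, 2]


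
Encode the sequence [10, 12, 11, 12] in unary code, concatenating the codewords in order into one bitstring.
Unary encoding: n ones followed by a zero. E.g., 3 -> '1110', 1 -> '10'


Encode each number as n ones followed by a terminating 0:
  10 -> 11111111110 (11 bits)
  12 -> 1111111111110 (13 bits)
  11 -> 111111111110 (12 bits)
  12 -> 1111111111110 (13 bits)
Total length = 11 + 13 + 12 + 13 = 49 bits.

Unary([10, 12, 11, 12]) = 1111111111011111111111101111111111101111111111110 (49 bits)


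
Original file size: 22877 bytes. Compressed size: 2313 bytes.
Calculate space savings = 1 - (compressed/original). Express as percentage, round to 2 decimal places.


ratio = compressed/original = 2313/22877 = 0.101106
savings = 1 - ratio = 1 - 0.101106 = 0.898894
as a percentage: 0.898894 * 100 = 89.89%

Space savings = 1 - 2313/22877 = 89.89%


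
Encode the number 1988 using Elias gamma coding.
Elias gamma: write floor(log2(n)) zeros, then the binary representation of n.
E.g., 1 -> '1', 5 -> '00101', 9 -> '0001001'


num_bits = floor(log2(1988)) + 1 = 11
leading_zeros = num_bits - 1 = 10
binary(1988) = 11111000100

Elias gamma(1988) = '0000000000' + '11111000100' = 000000000011111000100 (21 bits)


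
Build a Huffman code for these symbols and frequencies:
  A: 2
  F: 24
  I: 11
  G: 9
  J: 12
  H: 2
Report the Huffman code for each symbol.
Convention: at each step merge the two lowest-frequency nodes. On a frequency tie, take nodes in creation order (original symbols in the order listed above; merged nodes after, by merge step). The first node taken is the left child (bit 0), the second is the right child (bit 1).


Huffman tree construction:
Step 1: Merge A(2) + H(2) = 4
Step 2: Merge (A+H)(4) + G(9) = 13
Step 3: Merge I(11) + J(12) = 23
Step 4: Merge ((A+H)+G)(13) + (I+J)(23) = 36
Step 5: Merge F(24) + (((A+H)+G)+(I+J))(36) = 60
Read each symbol's code off the tree from the root (left child = 0, right child = 1).

Codes:
  A: 1000 (length 4)
  F: 0 (length 1)
  I: 110 (length 3)
  G: 101 (length 3)
  J: 111 (length 3)
  H: 1001 (length 4)
Average code length: 136/60 = 2.2667 bits/symbol


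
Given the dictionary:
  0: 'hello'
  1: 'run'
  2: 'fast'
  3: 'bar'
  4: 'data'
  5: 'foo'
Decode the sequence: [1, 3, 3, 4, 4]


Look up each index in the dictionary:
  1 -> 'run'
  3 -> 'bar'
  3 -> 'bar'
  4 -> 'data'
  4 -> 'data'

Decoded: "run bar bar data data"


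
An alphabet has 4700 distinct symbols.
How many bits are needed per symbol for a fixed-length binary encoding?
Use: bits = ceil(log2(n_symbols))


log2(4700) = 12.1984
Bracket: 2^12 = 4096 < 4700 <= 2^13 = 8192
So ceil(log2(4700)) = 13

bits = ceil(log2(4700)) = ceil(12.1984) = 13 bits


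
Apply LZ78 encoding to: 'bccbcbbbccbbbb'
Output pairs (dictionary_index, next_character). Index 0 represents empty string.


LZ78 encoding steps:
Dictionary: {0: ''}
Step 1: w='' (idx 0), next='b' -> output (0, 'b'), add 'b' as idx 1
Step 2: w='' (idx 0), next='c' -> output (0, 'c'), add 'c' as idx 2
Step 3: w='c' (idx 2), next='b' -> output (2, 'b'), add 'cb' as idx 3
Step 4: w='cb' (idx 3), next='b' -> output (3, 'b'), add 'cbb' as idx 4
Step 5: w='b' (idx 1), next='c' -> output (1, 'c'), add 'bc' as idx 5
Step 6: w='cbb' (idx 4), next='b' -> output (4, 'b'), add 'cbbb' as idx 6
Step 7: w='b' (idx 1), end of input -> output (1, '')


Encoded: [(0, 'b'), (0, 'c'), (2, 'b'), (3, 'b'), (1, 'c'), (4, 'b'), (1, '')]


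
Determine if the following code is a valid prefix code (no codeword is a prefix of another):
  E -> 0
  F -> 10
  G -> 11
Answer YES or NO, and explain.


Checking each pair (does one codeword prefix another?):
  E='0' vs F='10': no prefix
  E='0' vs G='11': no prefix
  F='10' vs E='0': no prefix
  F='10' vs G='11': no prefix
  G='11' vs E='0': no prefix
  G='11' vs F='10': no prefix
No violation found over all pairs.

YES -- this is a valid prefix code. No codeword is a prefix of any other codeword.


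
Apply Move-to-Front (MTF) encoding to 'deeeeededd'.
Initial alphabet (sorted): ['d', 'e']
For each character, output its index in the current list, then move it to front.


MTF encoding:
'd': index 0 in ['d', 'e'] -> ['d', 'e']
'e': index 1 in ['d', 'e'] -> ['e', 'd']
'e': index 0 in ['e', 'd'] -> ['e', 'd']
'e': index 0 in ['e', 'd'] -> ['e', 'd']
'e': index 0 in ['e', 'd'] -> ['e', 'd']
'e': index 0 in ['e', 'd'] -> ['e', 'd']
'd': index 1 in ['e', 'd'] -> ['d', 'e']
'e': index 1 in ['d', 'e'] -> ['e', 'd']
'd': index 1 in ['e', 'd'] -> ['d', 'e']
'd': index 0 in ['d', 'e'] -> ['d', 'e']


Output: [0, 1, 0, 0, 0, 0, 1, 1, 1, 0]


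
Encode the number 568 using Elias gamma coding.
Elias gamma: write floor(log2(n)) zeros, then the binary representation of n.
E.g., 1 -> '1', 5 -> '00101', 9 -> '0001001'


num_bits = floor(log2(568)) + 1 = 10
leading_zeros = num_bits - 1 = 9
binary(568) = 1000111000

Elias gamma(568) = '000000000' + '1000111000' = 0000000001000111000 (19 bits)


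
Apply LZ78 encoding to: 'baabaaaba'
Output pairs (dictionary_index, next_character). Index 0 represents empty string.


LZ78 encoding steps:
Dictionary: {0: ''}
Step 1: w='' (idx 0), next='b' -> output (0, 'b'), add 'b' as idx 1
Step 2: w='' (idx 0), next='a' -> output (0, 'a'), add 'a' as idx 2
Step 3: w='a' (idx 2), next='b' -> output (2, 'b'), add 'ab' as idx 3
Step 4: w='a' (idx 2), next='a' -> output (2, 'a'), add 'aa' as idx 4
Step 5: w='ab' (idx 3), next='a' -> output (3, 'a'), add 'aba' as idx 5


Encoded: [(0, 'b'), (0, 'a'), (2, 'b'), (2, 'a'), (3, 'a')]


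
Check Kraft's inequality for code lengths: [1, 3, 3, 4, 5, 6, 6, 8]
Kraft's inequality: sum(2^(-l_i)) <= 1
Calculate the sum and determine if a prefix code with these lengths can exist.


Sum = 2^(-1) + 2^(-3) + 2^(-3) + 2^(-4) + 2^(-5) + 2^(-6) + 2^(-6) + 2^(-8)
    = 0.5 + 0.125 + 0.125 + 0.0625 + 0.03125 + 0.015625 + 0.015625 + 0.00390625
    = 225/256 = 0.87890625
Since 0.87890625 <= 1, Kraft's inequality IS satisfied.
A prefix code with these lengths CAN exist.

Kraft sum = 0.87890625. Satisfied.


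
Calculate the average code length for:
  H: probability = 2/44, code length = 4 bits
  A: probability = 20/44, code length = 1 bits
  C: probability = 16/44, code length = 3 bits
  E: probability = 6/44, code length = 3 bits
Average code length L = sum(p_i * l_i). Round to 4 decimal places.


Weighted contributions p_i * l_i:
  H: (2/44) * 4 = 8/44
  A: (20/44) * 1 = 20/44
  C: (16/44) * 3 = 48/44
  E: (6/44) * 3 = 18/44
Sum = (8 + 20 + 48 + 18)/44 = 94/44

L = 94/44 = 2.1364 bits/symbol


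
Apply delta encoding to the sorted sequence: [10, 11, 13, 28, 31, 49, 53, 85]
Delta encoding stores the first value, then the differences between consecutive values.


First value: 10
Deltas:
  11 - 10 = 1
  13 - 11 = 2
  28 - 13 = 15
  31 - 28 = 3
  49 - 31 = 18
  53 - 49 = 4
  85 - 53 = 32


Delta encoded: [10, 1, 2, 15, 3, 18, 4, 32]


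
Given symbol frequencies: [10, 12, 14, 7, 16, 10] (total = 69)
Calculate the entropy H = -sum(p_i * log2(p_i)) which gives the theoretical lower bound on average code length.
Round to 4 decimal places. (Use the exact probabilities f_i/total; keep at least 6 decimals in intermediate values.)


Per-symbol terms -p_i * log2(p_i) with p_i = f_i/69:
  p = 10/69 = 0.144928: log2(p) = -2.786596, -p*log2(p) = 0.403855
  p = 12/69 = 0.173913: log2(p) = -2.523562, -p*log2(p) = 0.438880
  p = 14/69 = 0.202899: log2(p) = -2.301170, -p*log2(p) = 0.466904
  p = 7/69 = 0.101449: log2(p) = -3.301170, -p*log2(p) = 0.334901
  p = 16/69 = 0.231884: log2(p) = -2.108524, -p*log2(p) = 0.488933
  p = 10/69 = 0.144928: log2(p) = -2.786596, -p*log2(p) = 0.403855
H = 0.403855 + 0.438880 + 0.466904 + 0.334901 + 0.488933 + 0.403855 = 2.537328

H = 2.5373 bits/symbol


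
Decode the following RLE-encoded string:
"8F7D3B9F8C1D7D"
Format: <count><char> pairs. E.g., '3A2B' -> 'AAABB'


Expanding each <count><char> pair:
  8F -> 'FFFFFFFF'
  7D -> 'DDDDDDD'
  3B -> 'BBB'
  9F -> 'FFFFFFFFF'
  8C -> 'CCCCCCCC'
  1D -> 'D'
  7D -> 'DDDDDDD'

Decoded = FFFFFFFFDDDDDDDBBBFFFFFFFFFCCCCCCCCDDDDDDDD


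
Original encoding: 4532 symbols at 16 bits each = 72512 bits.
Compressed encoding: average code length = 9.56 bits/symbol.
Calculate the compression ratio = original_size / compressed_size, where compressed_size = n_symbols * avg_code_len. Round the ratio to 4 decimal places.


original_size = n_symbols * orig_bits = 4532 * 16 = 72512 bits
compressed_size = n_symbols * avg_code_len = 4532 * 9.56 = 43325.92 bits
ratio = original_size / compressed_size = 72512 / 43325.92 = 1.6736

Compression ratio = 1.6736


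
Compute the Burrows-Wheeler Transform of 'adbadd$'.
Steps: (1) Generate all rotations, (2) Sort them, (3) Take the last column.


Rotations (sorted):
  0: $adbadd -> last char: d
  1: adbadd$ -> last char: $
  2: add$adb -> last char: b
  3: badd$ad -> last char: d
  4: d$adbad -> last char: d
  5: dbadd$a -> last char: a
  6: dd$adba -> last char: a


BWT = d$bddaa


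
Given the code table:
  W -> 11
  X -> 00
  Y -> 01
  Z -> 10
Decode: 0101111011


Decoding:
01 -> Y
01 -> Y
11 -> W
10 -> Z
11 -> W


Result: YYWZW


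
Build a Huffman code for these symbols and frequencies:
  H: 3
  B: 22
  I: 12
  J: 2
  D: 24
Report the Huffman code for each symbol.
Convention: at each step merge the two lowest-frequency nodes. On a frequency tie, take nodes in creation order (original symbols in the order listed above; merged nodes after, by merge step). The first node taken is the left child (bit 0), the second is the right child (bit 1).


Huffman tree construction:
Step 1: Merge J(2) + H(3) = 5
Step 2: Merge (J+H)(5) + I(12) = 17
Step 3: Merge ((J+H)+I)(17) + B(22) = 39
Step 4: Merge D(24) + (((J+H)+I)+B)(39) = 63
Read each symbol's code off the tree from the root (left child = 0, right child = 1).

Codes:
  H: 1001 (length 4)
  B: 11 (length 2)
  I: 101 (length 3)
  J: 1000 (length 4)
  D: 0 (length 1)
Average code length: 124/63 = 1.9683 bits/symbol


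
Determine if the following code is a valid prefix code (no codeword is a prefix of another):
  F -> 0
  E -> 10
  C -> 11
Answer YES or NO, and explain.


Checking each pair (does one codeword prefix another?):
  F='0' vs E='10': no prefix
  F='0' vs C='11': no prefix
  E='10' vs F='0': no prefix
  E='10' vs C='11': no prefix
  C='11' vs F='0': no prefix
  C='11' vs E='10': no prefix
No violation found over all pairs.

YES -- this is a valid prefix code. No codeword is a prefix of any other codeword.


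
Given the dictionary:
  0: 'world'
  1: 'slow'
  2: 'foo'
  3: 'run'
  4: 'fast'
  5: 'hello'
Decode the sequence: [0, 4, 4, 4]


Look up each index in the dictionary:
  0 -> 'world'
  4 -> 'fast'
  4 -> 'fast'
  4 -> 'fast'

Decoded: "world fast fast fast"


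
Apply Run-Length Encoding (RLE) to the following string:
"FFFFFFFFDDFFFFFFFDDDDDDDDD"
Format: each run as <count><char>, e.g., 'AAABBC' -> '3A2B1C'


Scanning runs left to right:
  i=0: run of 'F' x 8 -> '8F'
  i=8: run of 'D' x 2 -> '2D'
  i=10: run of 'F' x 7 -> '7F'
  i=17: run of 'D' x 9 -> '9D'

RLE = 8F2D7F9D


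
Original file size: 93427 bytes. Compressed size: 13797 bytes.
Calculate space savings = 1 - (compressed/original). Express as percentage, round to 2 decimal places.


ratio = compressed/original = 13797/93427 = 0.147677
savings = 1 - ratio = 1 - 0.147677 = 0.852323
as a percentage: 0.852323 * 100 = 85.23%

Space savings = 1 - 13797/93427 = 85.23%


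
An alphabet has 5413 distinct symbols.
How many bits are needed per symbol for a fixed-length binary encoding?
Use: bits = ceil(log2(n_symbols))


log2(5413) = 12.4022
Bracket: 2^12 = 4096 < 5413 <= 2^13 = 8192
So ceil(log2(5413)) = 13

bits = ceil(log2(5413)) = ceil(12.4022) = 13 bits


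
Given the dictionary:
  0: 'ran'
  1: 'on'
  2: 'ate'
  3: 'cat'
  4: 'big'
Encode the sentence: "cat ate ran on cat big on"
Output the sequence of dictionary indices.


Look up each word in the dictionary:
  'cat' -> 3
  'ate' -> 2
  'ran' -> 0
  'on' -> 1
  'cat' -> 3
  'big' -> 4
  'on' -> 1

Encoded: [3, 2, 0, 1, 3, 4, 1]


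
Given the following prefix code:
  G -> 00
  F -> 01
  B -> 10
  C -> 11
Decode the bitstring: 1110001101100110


Decoding step by step:
Bits 11 -> C
Bits 10 -> B
Bits 00 -> G
Bits 11 -> C
Bits 01 -> F
Bits 10 -> B
Bits 01 -> F
Bits 10 -> B


Decoded message: CBGCFBFB


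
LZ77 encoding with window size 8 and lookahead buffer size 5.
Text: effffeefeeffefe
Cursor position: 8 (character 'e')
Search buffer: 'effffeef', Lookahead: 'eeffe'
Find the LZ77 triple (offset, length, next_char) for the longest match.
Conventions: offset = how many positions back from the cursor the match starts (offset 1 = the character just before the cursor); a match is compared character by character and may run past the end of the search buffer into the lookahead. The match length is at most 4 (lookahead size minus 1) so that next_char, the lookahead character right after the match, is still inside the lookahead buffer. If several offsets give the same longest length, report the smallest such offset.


Try each offset into the search buffer:
  offset=1 (pos 7, char 'f'): match length 0
  offset=2 (pos 6, char 'e'): match length 1
  offset=3 (pos 5, char 'e'): match length 3
  offset=4 (pos 4, char 'f'): match length 0
  offset=5 (pos 3, char 'f'): match length 0
  offset=6 (pos 2, char 'f'): match length 0
  offset=7 (pos 1, char 'f'): match length 0
  offset=8 (pos 0, char 'e'): match length 1
Longest match has length 3 at offset 3.
next_char = character at position 8 + 3 = 11 -> 'f'

Best match: offset=3, length=3 (matching 'eef' starting at position 5)
LZ77 triple: (3, 3, 'f')


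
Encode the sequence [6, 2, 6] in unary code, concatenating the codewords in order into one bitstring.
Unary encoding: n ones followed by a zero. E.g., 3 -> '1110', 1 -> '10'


Encode each number as n ones followed by a terminating 0:
  6 -> 1111110 (7 bits)
  2 -> 110 (3 bits)
  6 -> 1111110 (7 bits)
Total length = 7 + 3 + 7 = 17 bits.

Unary([6, 2, 6]) = 11111101101111110 (17 bits)


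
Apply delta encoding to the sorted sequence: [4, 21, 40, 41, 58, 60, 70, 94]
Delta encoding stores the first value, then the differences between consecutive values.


First value: 4
Deltas:
  21 - 4 = 17
  40 - 21 = 19
  41 - 40 = 1
  58 - 41 = 17
  60 - 58 = 2
  70 - 60 = 10
  94 - 70 = 24


Delta encoded: [4, 17, 19, 1, 17, 2, 10, 24]


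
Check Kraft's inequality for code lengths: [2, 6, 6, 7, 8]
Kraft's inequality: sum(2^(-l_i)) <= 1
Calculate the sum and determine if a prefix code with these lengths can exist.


Sum = 2^(-2) + 2^(-6) + 2^(-6) + 2^(-7) + 2^(-8)
    = 0.25 + 0.015625 + 0.015625 + 0.0078125 + 0.00390625
    = 75/256 = 0.29296875
Since 0.29296875 <= 1, Kraft's inequality IS satisfied.
A prefix code with these lengths CAN exist.

Kraft sum = 0.29296875. Satisfied.


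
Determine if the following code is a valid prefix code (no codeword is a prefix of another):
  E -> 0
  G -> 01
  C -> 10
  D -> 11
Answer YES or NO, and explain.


Checking each pair (does one codeword prefix another?):
  E='0' vs G='01': prefix -- VIOLATION

NO -- this is NOT a valid prefix code. E (0) is a prefix of G (01).


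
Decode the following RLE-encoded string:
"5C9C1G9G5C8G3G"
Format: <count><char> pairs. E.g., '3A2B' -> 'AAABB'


Expanding each <count><char> pair:
  5C -> 'CCCCC'
  9C -> 'CCCCCCCCC'
  1G -> 'G'
  9G -> 'GGGGGGGGG'
  5C -> 'CCCCC'
  8G -> 'GGGGGGGG'
  3G -> 'GGG'

Decoded = CCCCCCCCCCCCCCGGGGGGGGGGCCCCCGGGGGGGGGGG


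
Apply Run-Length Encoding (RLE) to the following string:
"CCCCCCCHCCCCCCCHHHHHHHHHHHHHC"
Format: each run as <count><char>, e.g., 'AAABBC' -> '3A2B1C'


Scanning runs left to right:
  i=0: run of 'C' x 7 -> '7C'
  i=7: run of 'H' x 1 -> '1H'
  i=8: run of 'C' x 7 -> '7C'
  i=15: run of 'H' x 13 -> '13H'
  i=28: run of 'C' x 1 -> '1C'

RLE = 7C1H7C13H1C


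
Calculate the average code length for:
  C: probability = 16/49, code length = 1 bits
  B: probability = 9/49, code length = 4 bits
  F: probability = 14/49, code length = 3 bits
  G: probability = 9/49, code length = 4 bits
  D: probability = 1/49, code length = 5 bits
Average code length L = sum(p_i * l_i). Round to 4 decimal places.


Weighted contributions p_i * l_i:
  C: (16/49) * 1 = 16/49
  B: (9/49) * 4 = 36/49
  F: (14/49) * 3 = 42/49
  G: (9/49) * 4 = 36/49
  D: (1/49) * 5 = 5/49
Sum = (16 + 36 + 42 + 36 + 5)/49 = 135/49

L = 135/49 = 2.7551 bits/symbol


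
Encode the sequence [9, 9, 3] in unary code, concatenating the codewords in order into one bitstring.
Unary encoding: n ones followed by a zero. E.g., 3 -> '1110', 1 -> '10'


Encode each number as n ones followed by a terminating 0:
  9 -> 1111111110 (10 bits)
  9 -> 1111111110 (10 bits)
  3 -> 1110 (4 bits)
Total length = 10 + 10 + 4 = 24 bits.

Unary([9, 9, 3]) = 111111111011111111101110 (24 bits)


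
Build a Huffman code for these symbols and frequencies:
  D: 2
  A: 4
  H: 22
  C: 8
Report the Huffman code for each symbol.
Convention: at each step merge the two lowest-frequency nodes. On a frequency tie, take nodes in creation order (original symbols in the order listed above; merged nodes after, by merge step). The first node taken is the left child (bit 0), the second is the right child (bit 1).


Huffman tree construction:
Step 1: Merge D(2) + A(4) = 6
Step 2: Merge (D+A)(6) + C(8) = 14
Step 3: Merge ((D+A)+C)(14) + H(22) = 36
Read each symbol's code off the tree from the root (left child = 0, right child = 1).

Codes:
  D: 000 (length 3)
  A: 001 (length 3)
  H: 1 (length 1)
  C: 01 (length 2)
Average code length: 56/36 = 1.5556 bits/symbol
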